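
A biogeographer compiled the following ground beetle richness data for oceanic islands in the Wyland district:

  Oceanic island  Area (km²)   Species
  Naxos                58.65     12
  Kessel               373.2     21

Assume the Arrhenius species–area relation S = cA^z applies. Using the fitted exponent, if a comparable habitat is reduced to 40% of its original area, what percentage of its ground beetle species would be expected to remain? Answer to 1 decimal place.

z = ln(21/12) / ln(373.2/58.65) = 0.5596 / 1.8505 = 0.3024
S_new/S_old = (A_new/A_old)^z = 0.4^0.3024 = exp(0.3024 × -0.9163) = 0.758

75.8%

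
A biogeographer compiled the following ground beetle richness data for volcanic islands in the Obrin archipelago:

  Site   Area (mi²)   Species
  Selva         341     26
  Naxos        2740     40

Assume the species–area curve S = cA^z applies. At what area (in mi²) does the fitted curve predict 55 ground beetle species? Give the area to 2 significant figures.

13000 mi²

z = ln(40/26) / ln(2740/341) = 0.4308 / 2.0838 = 0.2067
c = 26 / 341^0.2067 = 26 / 3.339 = 7.787
A = (55/7.787)^(1/0.2067) ⇒ ln A = ln(7.063)/0.2067 = 9.4562
A = e^9.4562 ≈ 12787 mi²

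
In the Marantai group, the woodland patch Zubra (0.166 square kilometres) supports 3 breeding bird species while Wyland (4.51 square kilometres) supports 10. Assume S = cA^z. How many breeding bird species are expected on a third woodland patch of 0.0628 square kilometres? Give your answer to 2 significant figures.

z = ln(10/3) / ln(4.51/0.166) = 1.2040 / 3.3021 = 0.3646
c = 3 / 0.166^0.3646 = 3 / 0.5196 = 5.774
S₃ = 5.774 × 0.0628^0.3646 = 5.774 × 0.3645 ≈ 2.105

2.1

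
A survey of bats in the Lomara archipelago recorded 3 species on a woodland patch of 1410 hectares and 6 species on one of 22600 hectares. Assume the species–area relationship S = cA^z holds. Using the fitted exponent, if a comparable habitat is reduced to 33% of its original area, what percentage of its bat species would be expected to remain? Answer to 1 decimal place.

z = ln(6/3) / ln(22600/1410) = 0.6931 / 2.7744 = 0.2498
S_new/S_old = (A_new/A_old)^z = 0.33^0.2498 = exp(0.2498 × -1.1087) = 0.7581

75.8%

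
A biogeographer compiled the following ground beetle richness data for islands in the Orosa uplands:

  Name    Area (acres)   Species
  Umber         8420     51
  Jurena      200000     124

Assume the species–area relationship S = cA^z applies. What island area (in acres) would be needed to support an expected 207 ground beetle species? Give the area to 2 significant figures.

1200000 acres

z = ln(124/51) / ln(200000/8420) = 0.8885 / 3.1677 = 0.2805
c = 51 / 8420^0.2805 = 51 / 12.62 = 4.042
A = (207/4.042)^(1/0.2805) ⇒ ln A = ln(51.21)/0.2805 = 14.0331
A = e^14.0331 ≈ 1243102 acres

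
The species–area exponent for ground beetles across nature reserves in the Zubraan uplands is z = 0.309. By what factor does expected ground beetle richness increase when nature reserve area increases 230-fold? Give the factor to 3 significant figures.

S₂/S₁ = (A₂/A₁)^z = 230^0.309
ln(S₂/S₁) = 0.309 × ln 230 = 0.309 × 5.4381 = 1.6804
S₂/S₁ = e^1.6804 ≈ 5.368

5.37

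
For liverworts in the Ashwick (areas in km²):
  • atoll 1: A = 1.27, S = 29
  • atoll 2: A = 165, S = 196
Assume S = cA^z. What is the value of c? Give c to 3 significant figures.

26.4

z = ln(S₂/S₁) / ln(A₂/A₁) = ln(196/29) / ln(165/1.27) = 1.9108 / 4.8669 = 0.3926
c = S₁ / A₁^z = 29 / 1.27^0.3926 = 29 / 1.098 = 26.4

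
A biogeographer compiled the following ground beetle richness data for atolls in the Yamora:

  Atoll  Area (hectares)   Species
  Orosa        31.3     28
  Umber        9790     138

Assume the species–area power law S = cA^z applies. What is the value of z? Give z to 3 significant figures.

Taking logs: ln S = ln c + z ln A, so z = (ln S₂ − ln S₁)/(ln A₂ − ln A₁).
z = ln(138/28) / ln(9790/31.3) = ln(4.929) / ln(312.8) = 1.5950 / 5.7455 = 0.2776

0.278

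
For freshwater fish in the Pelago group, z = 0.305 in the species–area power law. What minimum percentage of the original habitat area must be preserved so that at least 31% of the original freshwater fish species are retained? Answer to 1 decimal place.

2.1%

Need (A_new/A_old)^0.305 = 0.31, so A_new/A_old = 0.31^(1/0.305) = 0.31^3.279
ln(A_new/A_old) = ln 0.31 / 0.305 = -1.1712 / 0.305 = -3.8399
A_new/A_old = e^-3.8399 ≈ 0.02149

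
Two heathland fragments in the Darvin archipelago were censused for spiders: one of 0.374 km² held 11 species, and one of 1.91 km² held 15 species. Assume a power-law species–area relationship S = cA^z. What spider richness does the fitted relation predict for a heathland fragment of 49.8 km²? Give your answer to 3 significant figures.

z = ln(15/11) / ln(1.91/0.374) = 0.3102 / 1.6306 = 0.1902
c = 11 / 0.374^0.1902 = 11 / 0.8294 = 13.26
S₃ = 13.26 × 49.8^0.1902 = 13.26 × 2.103 ≈ 27.89

27.9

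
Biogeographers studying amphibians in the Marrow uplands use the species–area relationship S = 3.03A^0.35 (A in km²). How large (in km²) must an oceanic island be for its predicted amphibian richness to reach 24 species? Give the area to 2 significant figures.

24 = 3.03 × A^0.35  ⇒  A^0.35 = 24/3.03 = 7.921
ln A = ln(7.921) / 0.35 = 2.0695 / 0.35 = 5.9128
A = e^5.9128 ≈ 369.8 km²

370 km²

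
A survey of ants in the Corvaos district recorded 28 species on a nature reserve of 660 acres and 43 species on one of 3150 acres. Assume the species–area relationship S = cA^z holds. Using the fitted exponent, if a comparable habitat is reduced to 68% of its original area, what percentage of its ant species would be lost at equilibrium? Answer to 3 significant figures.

z = ln(43/28) / ln(3150/660) = 0.4290 / 1.5629 = 0.2745
S_new/S_old = (A_new/A_old)^z = 0.68^0.2745 = exp(0.2745 × -0.3857) = 0.8996
Fraction lost = 1 − 0.8996 = 0.1004

10.0%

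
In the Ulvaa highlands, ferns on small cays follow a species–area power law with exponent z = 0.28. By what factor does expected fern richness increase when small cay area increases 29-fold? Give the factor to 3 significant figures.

2.57

S₂/S₁ = (A₂/A₁)^z = 29^0.28
ln(S₂/S₁) = 0.28 × ln 29 = 0.28 × 3.3673 = 0.9428
S₂/S₁ = e^0.9428 ≈ 2.567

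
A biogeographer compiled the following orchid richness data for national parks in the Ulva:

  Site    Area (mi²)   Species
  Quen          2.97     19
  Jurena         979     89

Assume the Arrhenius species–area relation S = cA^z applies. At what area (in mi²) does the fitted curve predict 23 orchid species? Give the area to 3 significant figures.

6.09 mi²

z = ln(89/19) / ln(979/2.97) = 1.5442 / 5.7980 = 0.2663
c = 19 / 2.97^0.2663 = 19 / 1.336 = 14.22
A = (23/14.22)^(1/0.2663) ⇒ ln A = ln(1.618)/0.2663 = 1.8059
A = e^1.8059 ≈ 6.086 mi²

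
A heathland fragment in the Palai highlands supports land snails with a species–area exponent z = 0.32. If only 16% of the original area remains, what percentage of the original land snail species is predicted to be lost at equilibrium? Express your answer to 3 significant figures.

S_new/S_old = (A_new/A_old)^z = 0.16^0.32
= exp(0.32 × ln 0.16) = exp(0.32 × -1.8326) = exp(-0.5864) ≈ 0.5563
Fraction lost = 1 − 0.5563 = 0.4437

44.4%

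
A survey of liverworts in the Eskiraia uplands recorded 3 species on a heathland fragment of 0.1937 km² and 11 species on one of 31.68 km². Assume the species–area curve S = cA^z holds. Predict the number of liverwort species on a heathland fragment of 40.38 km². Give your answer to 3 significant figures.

z = ln(11/3) / ln(31.68/0.1937) = 1.2993 / 5.0971 = 0.2549
c = 3 / 0.1937^0.2549 = 3 / 0.6581 = 4.559
S₃ = 4.559 × 40.38^0.2549 = 4.559 × 2.567 ≈ 11.7

11.7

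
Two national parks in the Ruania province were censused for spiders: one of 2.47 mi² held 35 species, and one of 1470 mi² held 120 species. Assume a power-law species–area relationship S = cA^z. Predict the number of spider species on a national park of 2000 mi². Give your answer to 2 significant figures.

z = ln(120/35) / ln(1470/2.47) = 1.2321 / 6.3888 = 0.1929
c = 35 / 2.47^0.1929 = 35 / 1.191 = 29.4
S₃ = 29.4 × 2000^0.1929 = 29.4 × 4.331 ≈ 127.3

130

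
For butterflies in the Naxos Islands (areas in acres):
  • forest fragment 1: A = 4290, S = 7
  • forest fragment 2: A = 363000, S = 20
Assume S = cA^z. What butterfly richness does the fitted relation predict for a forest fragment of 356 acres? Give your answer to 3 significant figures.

3.88

z = ln(20/7) / ln(363000/4290) = 1.0498 / 4.4381 = 0.2365
c = 7 / 4290^0.2365 = 7 / 7.232 = 0.9679
S₃ = 0.9679 × 356^0.2365 = 0.9679 × 4.014 ≈ 3.885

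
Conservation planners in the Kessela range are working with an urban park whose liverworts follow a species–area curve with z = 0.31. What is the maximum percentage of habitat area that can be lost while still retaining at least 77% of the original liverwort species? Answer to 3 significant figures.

Need (A_new/A_old)^0.31 = 0.77, so A_new/A_old = 0.77^(1/0.31) = 0.77^3.226
ln(A_new/A_old) = ln 0.77 / 0.31 = -0.2614 / 0.31 = -0.8431
A_new/A_old = e^-0.8431 ≈ 0.4304
Fraction that can be lost = 1 − 0.4304 = 0.5696

57.0%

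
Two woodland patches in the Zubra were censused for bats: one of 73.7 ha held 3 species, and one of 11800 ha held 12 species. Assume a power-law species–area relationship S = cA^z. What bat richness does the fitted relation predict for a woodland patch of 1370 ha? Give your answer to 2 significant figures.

z = ln(12/3) / ln(11800/73.7) = 1.3863 / 5.0759 = 0.2731
c = 3 / 73.7^0.2731 = 3 / 3.236 = 0.927
S₃ = 0.927 × 1370^0.2731 = 0.927 × 7.189 ≈ 6.665

6.7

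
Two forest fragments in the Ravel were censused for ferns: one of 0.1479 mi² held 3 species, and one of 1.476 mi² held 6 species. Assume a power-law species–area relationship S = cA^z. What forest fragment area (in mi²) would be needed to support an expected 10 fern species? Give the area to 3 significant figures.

8.04 mi²

z = ln(6/3) / ln(1.476/0.1479) = 0.6931 / 2.3006 = 0.3013
c = 3 / 0.1479^0.3013 = 3 / 0.5622 = 5.336
A = (10/5.336)^(1/0.3013) ⇒ ln A = ln(1.874)/0.3013 = 2.0848
A = e^2.0848 ≈ 8.043 mi²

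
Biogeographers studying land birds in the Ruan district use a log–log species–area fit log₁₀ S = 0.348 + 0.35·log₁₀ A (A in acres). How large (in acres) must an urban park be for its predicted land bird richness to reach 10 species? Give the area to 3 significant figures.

10 = 2.228 × A^0.35  ⇒  A^0.35 = 10/2.228 = 4.487
ln A = ln(4.487) / 0.35 = 1.5013 / 0.35 = 4.2894
A = e^4.2894 ≈ 72.92 acres

72.9 acres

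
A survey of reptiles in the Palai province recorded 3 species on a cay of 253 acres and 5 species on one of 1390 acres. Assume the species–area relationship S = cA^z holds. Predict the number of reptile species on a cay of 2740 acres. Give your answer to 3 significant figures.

z = ln(5/3) / ln(1390/253) = 0.5108 / 1.7037 = 0.2998
c = 3 / 253^0.2998 = 3 / 5.255 = 0.5709
S₃ = 0.5709 × 2740^0.2998 = 0.5709 × 10.73 ≈ 6.128

6.13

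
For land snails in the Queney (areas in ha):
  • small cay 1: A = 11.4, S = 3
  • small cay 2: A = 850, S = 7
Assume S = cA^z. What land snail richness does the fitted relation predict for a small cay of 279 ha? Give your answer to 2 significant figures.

5.6

z = ln(7/3) / ln(850/11.4) = 0.8473 / 4.3116 = 0.1965
c = 3 / 11.4^0.1965 = 3 / 1.613 = 1.86
S₃ = 1.86 × 279^0.1965 = 1.86 × 3.024 ≈ 5.624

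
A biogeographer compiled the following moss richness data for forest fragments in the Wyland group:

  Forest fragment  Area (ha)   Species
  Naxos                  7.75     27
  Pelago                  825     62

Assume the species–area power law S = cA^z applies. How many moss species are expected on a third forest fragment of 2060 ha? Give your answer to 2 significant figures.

73

z = ln(62/27) / ln(825/7.75) = 0.8313 / 4.6677 = 0.1781
c = 27 / 7.75^0.1781 = 27 / 1.44 = 18.75
S₃ = 18.75 × 2060^0.1781 = 18.75 × 3.892 ≈ 72.97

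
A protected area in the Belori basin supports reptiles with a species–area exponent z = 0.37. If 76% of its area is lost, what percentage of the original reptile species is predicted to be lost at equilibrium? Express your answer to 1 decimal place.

41.0%

S_new/S_old = (A_new/A_old)^z = 0.24^0.37
= exp(0.37 × ln 0.24) = exp(0.37 × -1.4271) = exp(-0.5280) ≈ 0.5898
Fraction lost = 1 − 0.5898 = 0.4102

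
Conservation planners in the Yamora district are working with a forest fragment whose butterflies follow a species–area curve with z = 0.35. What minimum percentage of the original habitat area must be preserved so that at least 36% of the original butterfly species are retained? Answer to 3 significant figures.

5.40%

Need (A_new/A_old)^0.35 = 0.36, so A_new/A_old = 0.36^(1/0.35) = 0.36^2.857
ln(A_new/A_old) = ln 0.36 / 0.35 = -1.0217 / 0.35 = -2.9190
A_new/A_old = e^-2.9190 ≈ 0.05399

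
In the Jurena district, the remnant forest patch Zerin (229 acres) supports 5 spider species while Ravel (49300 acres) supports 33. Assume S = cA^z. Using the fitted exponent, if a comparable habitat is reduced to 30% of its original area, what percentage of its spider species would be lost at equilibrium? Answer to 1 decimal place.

34.5%

z = ln(33/5) / ln(49300/229) = 1.8871 / 5.3720 = 0.3513
S_new/S_old = (A_new/A_old)^z = 0.3^0.3513 = exp(0.3513 × -1.2040) = 0.6551
Fraction lost = 1 − 0.6551 = 0.3449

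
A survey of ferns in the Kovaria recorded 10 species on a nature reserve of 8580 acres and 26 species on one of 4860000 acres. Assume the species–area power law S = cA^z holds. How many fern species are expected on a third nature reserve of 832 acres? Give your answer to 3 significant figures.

7.03

z = ln(26/10) / ln(4860000/8580) = 0.9555 / 6.3394 = 0.1507
c = 10 / 8580^0.1507 = 10 / 3.916 = 2.553
S₃ = 2.553 × 832^0.1507 = 2.553 × 2.755 ≈ 7.035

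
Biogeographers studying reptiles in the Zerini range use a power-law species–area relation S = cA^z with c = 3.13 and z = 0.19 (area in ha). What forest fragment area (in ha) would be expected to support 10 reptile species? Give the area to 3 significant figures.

10 = 3.13 × A^0.19  ⇒  A^0.19 = 10/3.13 = 3.195
ln A = ln(3.195) / 0.19 = 1.1616 / 0.19 = 6.1134
A = e^6.1134 ≈ 451.9 ha

452 ha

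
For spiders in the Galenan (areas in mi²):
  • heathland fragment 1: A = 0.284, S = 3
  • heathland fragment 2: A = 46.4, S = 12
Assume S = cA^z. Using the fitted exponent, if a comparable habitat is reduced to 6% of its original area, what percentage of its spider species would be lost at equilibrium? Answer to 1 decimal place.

z = ln(12/3) / ln(46.4/0.284) = 1.3863 / 5.0961 = 0.2720
S_new/S_old = (A_new/A_old)^z = 0.06^0.2720 = exp(0.2720 × -2.8134) = 0.4652
Fraction lost = 1 − 0.4652 = 0.5348

53.5%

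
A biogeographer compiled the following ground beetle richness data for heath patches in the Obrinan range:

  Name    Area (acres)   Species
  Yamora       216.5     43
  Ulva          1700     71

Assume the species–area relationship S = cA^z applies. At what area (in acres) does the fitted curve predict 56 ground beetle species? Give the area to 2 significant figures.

z = ln(71/43) / ln(1700/216.5) = 0.5015 / 2.0608 = 0.2433
c = 43 / 216.5^0.2433 = 43 / 3.701 = 11.62
A = (56/11.62)^(1/0.2433) ⇒ ln A = ln(4.82)/0.2433 = 6.4631
A = e^6.4631 ≈ 641 acres

640 acres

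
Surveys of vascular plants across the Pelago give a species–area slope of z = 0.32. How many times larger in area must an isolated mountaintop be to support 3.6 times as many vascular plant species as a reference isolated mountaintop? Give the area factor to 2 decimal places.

54.76

(A₂/A₁)^0.32 = 3.6, so A₂/A₁ = 3.6^(1/0.32) = 3.6^3.125
ln(A₂/A₁) = ln 3.6 / 0.32 = 1.2809 / 0.32 = 4.0029
A₂/A₁ = e^4.0029 ≈ 54.76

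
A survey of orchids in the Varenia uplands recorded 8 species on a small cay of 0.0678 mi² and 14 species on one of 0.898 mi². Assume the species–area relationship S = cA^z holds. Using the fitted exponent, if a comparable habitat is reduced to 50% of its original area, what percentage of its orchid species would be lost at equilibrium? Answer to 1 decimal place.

13.9%

z = ln(14/8) / ln(0.898/0.0678) = 0.5596 / 2.5836 = 0.2166
S_new/S_old = (A_new/A_old)^z = 0.5^0.2166 = exp(0.2166 × -0.6931) = 0.8606
Fraction lost = 1 − 0.8606 = 0.1394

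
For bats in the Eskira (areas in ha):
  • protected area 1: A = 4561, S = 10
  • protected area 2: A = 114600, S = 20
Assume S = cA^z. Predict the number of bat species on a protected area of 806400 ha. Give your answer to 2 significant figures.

30

z = ln(20/10) / ln(114600/4561) = 0.6931 / 3.2239 = 0.2150
c = 10 / 4561^0.2150 = 10 / 6.119 = 1.634
S₃ = 1.634 × 806400^0.2150 = 1.634 × 18.62 ≈ 30.42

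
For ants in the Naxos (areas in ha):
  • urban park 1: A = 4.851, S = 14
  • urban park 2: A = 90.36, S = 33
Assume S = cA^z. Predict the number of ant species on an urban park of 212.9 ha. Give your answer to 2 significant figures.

z = ln(33/14) / ln(90.36/4.851) = 0.8575 / 2.9246 = 0.2932
c = 14 / 4.851^0.2932 = 14 / 1.589 = 8.812
S₃ = 8.812 × 212.9^0.2932 = 8.812 × 4.815 ≈ 42.43

42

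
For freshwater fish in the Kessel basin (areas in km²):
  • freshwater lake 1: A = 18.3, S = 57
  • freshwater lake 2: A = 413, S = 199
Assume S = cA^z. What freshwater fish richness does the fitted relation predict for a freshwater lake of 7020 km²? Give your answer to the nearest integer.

620

z = ln(199/57) / ln(413/18.3) = 1.2503 / 3.1165 = 0.4012
c = 57 / 18.3^0.4012 = 57 / 3.21 = 17.76
S₃ = 17.76 × 7020^0.4012 = 17.76 × 34.92 ≈ 620.1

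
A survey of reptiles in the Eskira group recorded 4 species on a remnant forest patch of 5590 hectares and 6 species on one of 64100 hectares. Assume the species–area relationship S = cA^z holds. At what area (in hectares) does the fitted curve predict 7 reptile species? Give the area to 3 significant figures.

162000 hectares

z = ln(6/4) / ln(64100/5590) = 0.4055 / 2.4395 = 0.1662
c = 4 / 5590^0.1662 = 4 / 4.196 = 0.9532
A = (7/0.9532)^(1/0.1662) ⇒ ln A = ln(7.343)/0.1662 = 11.9956
A = e^11.9956 ≈ 162047 hectares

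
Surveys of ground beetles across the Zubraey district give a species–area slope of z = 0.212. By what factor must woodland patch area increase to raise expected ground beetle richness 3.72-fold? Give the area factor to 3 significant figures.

491

(A₂/A₁)^0.212 = 3.72, so A₂/A₁ = 3.72^(1/0.212) = 3.72^4.717
ln(A₂/A₁) = ln 3.72 / 0.212 = 1.3137 / 0.212 = 6.1968
A₂/A₁ = e^6.1968 ≈ 491.2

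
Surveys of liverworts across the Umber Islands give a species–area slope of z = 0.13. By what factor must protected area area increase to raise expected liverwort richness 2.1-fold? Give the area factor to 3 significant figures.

(A₂/A₁)^0.13 = 2.1, so A₂/A₁ = 2.1^(1/0.13) = 2.1^7.692
ln(A₂/A₁) = ln 2.1 / 0.13 = 0.7419 / 0.13 = 5.7072
A₂/A₁ = e^5.7072 ≈ 301

301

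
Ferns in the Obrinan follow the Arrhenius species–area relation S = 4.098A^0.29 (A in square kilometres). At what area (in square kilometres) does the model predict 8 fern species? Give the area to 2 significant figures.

8 = 4.098 × A^0.29  ⇒  A^0.29 = 8/4.098 = 1.952
ln A = ln(1.952) / 0.29 = 0.6689 / 0.29 = 2.3067
A = e^2.3067 ≈ 10.04 square kilometres

10 square kilometres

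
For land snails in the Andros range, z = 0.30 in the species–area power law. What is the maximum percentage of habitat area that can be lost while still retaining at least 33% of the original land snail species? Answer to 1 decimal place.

Need (A_new/A_old)^0.3 = 0.33, so A_new/A_old = 0.33^(1/0.3) = 0.33^3.333
ln(A_new/A_old) = ln 0.33 / 0.3 = -1.1087 / 0.3 = -3.6955
A_new/A_old = e^-3.6955 ≈ 0.02483
Fraction that can be lost = 1 − 0.02483 = 0.9752

97.5%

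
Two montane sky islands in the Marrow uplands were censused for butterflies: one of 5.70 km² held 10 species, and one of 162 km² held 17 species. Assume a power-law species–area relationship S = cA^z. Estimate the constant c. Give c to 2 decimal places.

z = ln(S₂/S₁) / ln(A₂/A₁) = ln(17/10) / ln(162/5.7) = 0.5306 / 3.3471 = 0.1585
c = S₁ / A₁^z = 10 / 5.7^0.1585 = 10 / 1.318 = 7.589

7.59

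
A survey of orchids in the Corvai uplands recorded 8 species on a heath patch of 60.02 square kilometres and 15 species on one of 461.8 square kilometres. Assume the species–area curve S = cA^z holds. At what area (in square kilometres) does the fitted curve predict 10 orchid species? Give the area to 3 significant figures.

124 square kilometres

z = ln(15/8) / ln(461.8/60.02) = 0.6286 / 2.0405 = 0.3081
c = 8 / 60.02^0.3081 = 8 / 3.531 = 2.266
A = (10/2.266)^(1/0.3081) ⇒ ln A = ln(4.413)/0.3081 = 4.8190
A = e^4.8190 ≈ 123.8 square kilometres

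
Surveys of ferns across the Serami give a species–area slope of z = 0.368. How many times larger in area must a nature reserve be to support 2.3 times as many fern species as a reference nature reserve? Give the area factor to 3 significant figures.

(A₂/A₁)^0.368 = 2.3, so A₂/A₁ = 2.3^(1/0.368) = 2.3^2.717
ln(A₂/A₁) = ln 2.3 / 0.368 = 0.8329 / 0.368 = 2.2633
A₂/A₁ = e^2.2633 ≈ 9.615

9.62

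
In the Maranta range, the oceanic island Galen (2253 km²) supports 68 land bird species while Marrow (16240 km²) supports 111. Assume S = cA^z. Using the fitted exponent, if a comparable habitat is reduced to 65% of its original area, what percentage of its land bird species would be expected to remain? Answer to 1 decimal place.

89.9%

z = ln(111/68) / ln(16240/2253) = 0.4900 / 1.9752 = 0.2481
S_new/S_old = (A_new/A_old)^z = 0.65^0.2481 = exp(0.2481 × -0.4308) = 0.8986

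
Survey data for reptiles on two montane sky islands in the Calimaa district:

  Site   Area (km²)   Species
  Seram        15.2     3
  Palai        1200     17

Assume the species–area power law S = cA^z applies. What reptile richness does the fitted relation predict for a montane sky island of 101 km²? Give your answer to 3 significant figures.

6.36

z = ln(17/3) / ln(1200/15.2) = 1.7346 / 4.3688 = 0.3970
c = 3 / 15.2^0.3970 = 3 / 2.946 = 1.018
S₃ = 1.018 × 101^0.3970 = 1.018 × 6.249 ≈ 6.363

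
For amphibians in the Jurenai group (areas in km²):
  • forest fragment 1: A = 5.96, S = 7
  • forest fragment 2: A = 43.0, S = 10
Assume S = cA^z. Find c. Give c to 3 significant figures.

5.07

z = ln(S₂/S₁) / ln(A₂/A₁) = ln(10/7) / ln(43/5.96) = 0.3567 / 1.9761 = 0.1805
c = S₁ / A₁^z = 7 / 5.96^0.1805 = 7 / 1.38 = 5.072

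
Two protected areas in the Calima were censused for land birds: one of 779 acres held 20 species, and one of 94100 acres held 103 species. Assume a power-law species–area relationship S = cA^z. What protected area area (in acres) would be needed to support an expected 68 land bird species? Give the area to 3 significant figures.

27900 acres

z = ln(103/20) / ln(94100/779) = 1.6390 / 4.7941 = 0.3419
c = 20 / 779^0.3419 = 20 / 9.74 = 2.053
A = (68/2.053)^(1/0.3419) ⇒ ln A = ln(33.12)/0.3419 = 10.2376
A = e^10.2376 ≈ 27933 acres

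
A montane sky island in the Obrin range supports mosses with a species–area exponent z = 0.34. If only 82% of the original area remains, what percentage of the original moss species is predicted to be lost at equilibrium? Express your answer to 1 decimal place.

6.5%

S_new/S_old = (A_new/A_old)^z = 0.82^0.34
= exp(0.34 × ln 0.82) = exp(0.34 × -0.1985) = exp(-0.0675) ≈ 0.9348
Fraction lost = 1 − 0.9348 = 0.06525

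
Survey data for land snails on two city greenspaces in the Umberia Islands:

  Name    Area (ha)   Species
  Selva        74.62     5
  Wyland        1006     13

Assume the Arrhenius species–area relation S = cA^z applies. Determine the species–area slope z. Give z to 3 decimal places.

Taking logs: ln S = ln c + z ln A, so z = (ln S₂ − ln S₁)/(ln A₂ − ln A₁).
z = ln(13/5) / ln(1006/74.62) = ln(2.6) / ln(13.48) = 0.9555 / 2.6013 = 0.3673

0.367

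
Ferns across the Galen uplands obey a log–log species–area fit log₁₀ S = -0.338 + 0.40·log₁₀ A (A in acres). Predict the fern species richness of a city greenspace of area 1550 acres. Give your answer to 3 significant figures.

S = 0.4592 × 1550^0.4 = 0.4592 × 18.89 ≈ 8.672

8.67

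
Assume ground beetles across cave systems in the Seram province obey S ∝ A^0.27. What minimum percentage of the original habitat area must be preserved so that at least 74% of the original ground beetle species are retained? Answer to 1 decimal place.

Need (A_new/A_old)^0.27 = 0.74, so A_new/A_old = 0.74^(1/0.27) = 0.74^3.704
ln(A_new/A_old) = ln 0.74 / 0.27 = -0.3011 / 0.27 = -1.1152
A_new/A_old = e^-1.1152 ≈ 0.3278

32.8%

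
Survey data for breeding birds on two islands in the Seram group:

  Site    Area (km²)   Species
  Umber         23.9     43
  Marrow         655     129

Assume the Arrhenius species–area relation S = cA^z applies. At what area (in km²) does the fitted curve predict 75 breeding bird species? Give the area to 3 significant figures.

z = ln(129/43) / ln(655/23.9) = 1.0986 / 3.3108 = 0.3318
c = 43 / 23.9^0.3318 = 43 / 2.867 = 15
A = (75/15)^(1/0.3318) ⇒ ln A = ln(5)/0.3318 = 4.8503
A = e^4.8503 ≈ 127.8 km²

128 km²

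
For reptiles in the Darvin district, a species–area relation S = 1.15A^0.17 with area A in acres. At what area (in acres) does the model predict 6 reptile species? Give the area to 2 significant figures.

6 = 1.15 × A^0.17  ⇒  A^0.17 = 6/1.15 = 5.217
ln A = ln(5.217) / 0.17 = 1.6520 / 0.17 = 9.7176
A = e^9.7176 ≈ 16608 acres

17000 acres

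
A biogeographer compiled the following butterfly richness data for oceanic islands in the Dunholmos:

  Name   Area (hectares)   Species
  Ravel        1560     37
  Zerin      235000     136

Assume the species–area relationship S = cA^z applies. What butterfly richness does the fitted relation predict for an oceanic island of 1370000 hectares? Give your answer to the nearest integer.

215

z = ln(136/37) / ln(235000/1560) = 1.3017 / 5.0149 = 0.2596
c = 37 / 1560^0.2596 = 37 / 6.743 = 5.487
S₃ = 5.487 × 1370000^0.2596 = 5.487 × 39.17 ≈ 214.9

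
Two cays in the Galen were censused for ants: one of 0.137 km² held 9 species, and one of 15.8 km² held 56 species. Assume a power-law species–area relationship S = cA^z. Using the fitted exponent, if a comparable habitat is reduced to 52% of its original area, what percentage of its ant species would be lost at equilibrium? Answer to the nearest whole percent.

22%

z = ln(56/9) / ln(15.8/0.137) = 1.8281 / 4.7478 = 0.3850
S_new/S_old = (A_new/A_old)^z = 0.52^0.3850 = exp(0.3850 × -0.6539) = 0.7774
Fraction lost = 1 − 0.7774 = 0.2226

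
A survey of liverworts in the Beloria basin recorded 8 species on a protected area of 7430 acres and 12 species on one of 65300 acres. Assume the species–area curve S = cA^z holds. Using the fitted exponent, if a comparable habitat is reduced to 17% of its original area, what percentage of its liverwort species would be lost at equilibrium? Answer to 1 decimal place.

28.1%

z = ln(12/8) / ln(65300/7430) = 0.4055 / 2.1735 = 0.1866
S_new/S_old = (A_new/A_old)^z = 0.17^0.1866 = exp(0.1866 × -1.7720) = 0.7185
Fraction lost = 1 − 0.7185 = 0.2815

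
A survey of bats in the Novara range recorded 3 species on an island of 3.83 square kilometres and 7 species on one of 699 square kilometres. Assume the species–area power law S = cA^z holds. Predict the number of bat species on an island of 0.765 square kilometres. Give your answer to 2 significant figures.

z = ln(7/3) / ln(699/3.83) = 0.8473 / 5.2068 = 0.1627
c = 3 / 3.83^0.1627 = 3 / 1.244 = 2.411
S₃ = 2.411 × 0.765^0.1627 = 2.411 × 0.9573 ≈ 2.308

2.3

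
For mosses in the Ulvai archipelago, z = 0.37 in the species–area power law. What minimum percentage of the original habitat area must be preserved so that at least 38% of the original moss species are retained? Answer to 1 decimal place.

Need (A_new/A_old)^0.37 = 0.38, so A_new/A_old = 0.38^(1/0.37) = 0.38^2.703
ln(A_new/A_old) = ln 0.38 / 0.37 = -0.9676 / 0.37 = -2.6151
A_new/A_old = e^-2.6151 ≈ 0.07316

7.3%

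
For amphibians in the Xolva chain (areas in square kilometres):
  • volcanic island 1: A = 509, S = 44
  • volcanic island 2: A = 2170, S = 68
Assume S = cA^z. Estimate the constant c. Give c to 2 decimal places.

6.77

z = ln(S₂/S₁) / ln(A₂/A₁) = ln(68/44) / ln(2170/509) = 0.4353 / 1.4500 = 0.3002
c = S₁ / A₁^z = 44 / 509^0.3002 = 44 / 6.495 = 6.774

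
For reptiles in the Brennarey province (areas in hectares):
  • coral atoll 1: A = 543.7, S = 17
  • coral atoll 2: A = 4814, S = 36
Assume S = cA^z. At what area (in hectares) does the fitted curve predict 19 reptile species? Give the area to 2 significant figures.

750 hectares

z = ln(36/17) / ln(4814/543.7) = 0.7503 / 2.1809 = 0.3440
c = 17 / 543.7^0.3440 = 17 / 8.731 = 1.947
A = (19/1.947)^(1/0.3440) ⇒ ln A = ln(9.758)/0.3440 = 6.6217
A = e^6.6217 ≈ 751.2 hectares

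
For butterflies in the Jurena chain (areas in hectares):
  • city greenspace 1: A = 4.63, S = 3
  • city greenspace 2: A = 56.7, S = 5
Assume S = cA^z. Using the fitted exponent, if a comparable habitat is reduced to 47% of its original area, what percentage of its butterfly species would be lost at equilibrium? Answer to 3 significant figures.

14.3%

z = ln(5/3) / ln(56.7/4.63) = 0.5108 / 2.5052 = 0.2039
S_new/S_old = (A_new/A_old)^z = 0.47^0.2039 = exp(0.2039 × -0.7550) = 0.8573
Fraction lost = 1 − 0.8573 = 0.1427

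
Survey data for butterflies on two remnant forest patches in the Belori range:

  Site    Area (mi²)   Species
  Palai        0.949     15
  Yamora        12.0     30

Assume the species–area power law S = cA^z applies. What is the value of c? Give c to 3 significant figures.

z = ln(S₂/S₁) / ln(A₂/A₁) = ln(30/15) / ln(12/0.949) = 0.6931 / 2.5373 = 0.2732
c = S₁ / A₁^z = 15 / 0.949^0.2732 = 15 / 0.9858 = 15.22

15.2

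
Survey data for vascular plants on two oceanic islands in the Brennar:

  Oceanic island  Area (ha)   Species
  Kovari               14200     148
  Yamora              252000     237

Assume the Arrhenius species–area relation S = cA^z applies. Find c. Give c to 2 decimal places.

z = ln(S₂/S₁) / ln(A₂/A₁) = ln(237/148) / ln(252000/14200) = 0.4708 / 2.8762 = 0.1637
c = S₁ / A₁^z = 148 / 14200^0.1637 = 148 / 4.784 = 30.94

30.94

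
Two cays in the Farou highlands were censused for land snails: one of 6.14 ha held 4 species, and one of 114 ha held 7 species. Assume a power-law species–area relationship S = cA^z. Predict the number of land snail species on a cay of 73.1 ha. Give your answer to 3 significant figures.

z = ln(7/4) / ln(114/6.14) = 0.5596 / 2.9214 = 0.1916
c = 4 / 6.14^0.1916 = 4 / 1.416 = 2.825
S₃ = 2.825 × 73.1^0.1916 = 2.825 × 2.275 ≈ 6.429

6.43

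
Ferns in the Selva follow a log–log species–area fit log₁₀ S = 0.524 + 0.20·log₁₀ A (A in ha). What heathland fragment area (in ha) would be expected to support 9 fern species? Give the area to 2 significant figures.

9 = 3.342 × A^0.2  ⇒  A^0.2 = 9/3.342 = 2.693
ln A = ln(2.693) / 0.2 = 0.9907 / 0.2 = 4.9533
A = e^4.9533 ≈ 141.6 ha

140 ha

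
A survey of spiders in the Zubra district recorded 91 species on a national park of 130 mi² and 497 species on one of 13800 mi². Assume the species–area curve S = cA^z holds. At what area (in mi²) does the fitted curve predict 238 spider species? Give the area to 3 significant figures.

1820 mi²

z = ln(497/91) / ln(13800/130) = 1.6977 / 4.6649 = 0.3639
c = 91 / 130^0.3639 = 91 / 5.88 = 15.48
A = (238/15.48)^(1/0.3639) ⇒ ln A = ln(15.38)/0.3639 = 7.5092
A = e^7.5092 ≈ 1825 mi²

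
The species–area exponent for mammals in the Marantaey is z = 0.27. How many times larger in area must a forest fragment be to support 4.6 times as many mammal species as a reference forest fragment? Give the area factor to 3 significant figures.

285

(A₂/A₁)^0.27 = 4.6, so A₂/A₁ = 4.6^(1/0.27) = 4.6^3.704
ln(A₂/A₁) = ln 4.6 / 0.27 = 1.5261 / 0.27 = 5.6521
A₂/A₁ = e^5.6521 ≈ 284.9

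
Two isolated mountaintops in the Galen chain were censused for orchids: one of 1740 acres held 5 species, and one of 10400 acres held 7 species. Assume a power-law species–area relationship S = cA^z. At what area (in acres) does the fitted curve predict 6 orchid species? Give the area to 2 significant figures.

4600 acres

z = ln(7/5) / ln(10400/1740) = 0.3365 / 1.7879 = 0.1882
c = 5 / 1740^0.1882 = 5 / 4.072 = 1.228
A = (6/1.228)^(1/0.1882) ⇒ ln A = ln(4.887)/0.1882 = 8.4304
A = e^8.4304 ≈ 4585 acres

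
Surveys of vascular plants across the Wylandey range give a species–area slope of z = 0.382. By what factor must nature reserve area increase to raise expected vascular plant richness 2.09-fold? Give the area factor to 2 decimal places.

(A₂/A₁)^0.382 = 2.09, so A₂/A₁ = 2.09^(1/0.382) = 2.09^2.618
ln(A₂/A₁) = ln 2.09 / 0.382 = 0.7372 / 0.382 = 1.9297
A₂/A₁ = e^1.9297 ≈ 6.888

6.89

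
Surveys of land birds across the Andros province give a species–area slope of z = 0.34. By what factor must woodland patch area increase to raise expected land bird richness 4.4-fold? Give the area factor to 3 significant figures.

(A₂/A₁)^0.34 = 4.4, so A₂/A₁ = 4.4^(1/0.34) = 4.4^2.941
ln(A₂/A₁) = ln 4.4 / 0.34 = 1.4816 / 0.34 = 4.3577
A₂/A₁ = e^4.3577 ≈ 78.07

78.1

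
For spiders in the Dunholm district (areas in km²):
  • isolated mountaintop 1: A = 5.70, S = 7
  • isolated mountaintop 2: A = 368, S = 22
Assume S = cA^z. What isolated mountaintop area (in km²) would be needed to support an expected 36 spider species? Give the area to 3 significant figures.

z = ln(22/7) / ln(368/5.7) = 1.1451 / 4.1676 = 0.2748
c = 7 / 5.7^0.2748 = 7 / 1.613 = 4.339
A = (36/4.339)^(1/0.2748) ⇒ ln A = ln(8.297)/0.2748 = 7.7004
A = e^7.7004 ≈ 2209 km²

2210 km²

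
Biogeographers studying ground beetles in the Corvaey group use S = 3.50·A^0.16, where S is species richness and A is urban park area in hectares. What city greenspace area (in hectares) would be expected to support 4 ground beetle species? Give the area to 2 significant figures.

2.3 hectares

4 = 3.5 × A^0.16  ⇒  A^0.16 = 4/3.5 = 1.143
ln A = ln(1.143) / 0.16 = 0.1335 / 0.16 = 0.8346
A = e^0.8346 ≈ 2.304 hectares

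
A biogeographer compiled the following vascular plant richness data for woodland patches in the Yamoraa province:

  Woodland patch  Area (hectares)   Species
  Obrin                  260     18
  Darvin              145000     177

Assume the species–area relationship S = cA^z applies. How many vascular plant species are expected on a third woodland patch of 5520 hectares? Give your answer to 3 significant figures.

54.3

z = ln(177/18) / ln(145000/260) = 2.2858 / 6.3238 = 0.3615
c = 18 / 260^0.3615 = 18 / 7.463 = 2.412
S₃ = 2.412 × 5520^0.3615 = 2.412 × 22.52 ≈ 54.31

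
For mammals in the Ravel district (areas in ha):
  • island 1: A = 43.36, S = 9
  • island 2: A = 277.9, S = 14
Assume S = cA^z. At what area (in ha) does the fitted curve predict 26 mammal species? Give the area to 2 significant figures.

3800 ha

z = ln(14/9) / ln(277.9/43.36) = 0.4418 / 1.8577 = 0.2378
c = 9 / 43.36^0.2378 = 9 / 2.451 = 3.672
A = (26/3.672)^(1/0.2378) ⇒ ln A = ln(7.081)/0.2378 = 8.2301
A = e^8.2301 ≈ 3752 ha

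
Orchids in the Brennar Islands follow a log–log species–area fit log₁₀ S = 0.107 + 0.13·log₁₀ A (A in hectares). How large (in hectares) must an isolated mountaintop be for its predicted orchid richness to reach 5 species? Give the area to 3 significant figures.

35800 hectares

5 = 1.279 × A^0.13  ⇒  A^0.13 = 5/1.279 = 3.908
ln A = ln(3.908) / 0.13 = 1.3631 / 0.13 = 10.4851
A = e^10.4851 ≈ 35778 hectares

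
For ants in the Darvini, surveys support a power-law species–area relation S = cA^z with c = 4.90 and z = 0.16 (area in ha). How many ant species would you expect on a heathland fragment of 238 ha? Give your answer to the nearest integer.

S = 4.9 × 238^0.16 = 4.9 × 2.4 ≈ 11.76

12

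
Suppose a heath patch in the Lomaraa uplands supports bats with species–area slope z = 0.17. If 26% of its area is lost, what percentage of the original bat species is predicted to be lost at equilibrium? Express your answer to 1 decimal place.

5.0%

S_new/S_old = (A_new/A_old)^z = 0.74^0.17
= exp(0.17 × ln 0.74) = exp(0.17 × -0.3011) = exp(-0.0512) ≈ 0.9501
Fraction lost = 1 − 0.9501 = 0.0499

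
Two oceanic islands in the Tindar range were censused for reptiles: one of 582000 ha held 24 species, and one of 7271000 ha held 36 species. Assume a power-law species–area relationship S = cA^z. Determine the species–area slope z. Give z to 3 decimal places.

0.161

Taking logs: ln S = ln c + z ln A, so z = (ln S₂ − ln S₁)/(ln A₂ − ln A₁).
z = ln(36/24) / ln(7271000/582000) = ln(1.5) / ln(12.49) = 0.4055 / 2.5252 = 0.1606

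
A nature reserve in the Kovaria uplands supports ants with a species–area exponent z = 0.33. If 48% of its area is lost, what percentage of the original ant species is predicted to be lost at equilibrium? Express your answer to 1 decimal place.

19.4%

S_new/S_old = (A_new/A_old)^z = 0.52^0.33
= exp(0.33 × ln 0.52) = exp(0.33 × -0.6539) = exp(-0.2158) ≈ 0.8059
Fraction lost = 1 − 0.8059 = 0.1941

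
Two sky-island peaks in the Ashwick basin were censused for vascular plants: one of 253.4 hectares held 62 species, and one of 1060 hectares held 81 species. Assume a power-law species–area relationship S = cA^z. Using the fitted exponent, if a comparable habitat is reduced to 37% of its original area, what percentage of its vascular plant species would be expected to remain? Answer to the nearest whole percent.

83%

z = ln(81/62) / ln(1060/253.4) = 0.2673 / 1.4311 = 0.1868
S_new/S_old = (A_new/A_old)^z = 0.37^0.1868 = exp(0.1868 × -0.9943) = 0.8305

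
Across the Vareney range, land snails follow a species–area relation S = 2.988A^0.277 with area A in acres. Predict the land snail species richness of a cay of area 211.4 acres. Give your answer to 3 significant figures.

13.2

S = 2.988 × 211.4^0.277
ln S = ln 2.988 + 0.277 × ln 211.4 = 1.0946 + 0.277 × 5.3538 = 2.5776
S = e^2.5776 ≈ 13.17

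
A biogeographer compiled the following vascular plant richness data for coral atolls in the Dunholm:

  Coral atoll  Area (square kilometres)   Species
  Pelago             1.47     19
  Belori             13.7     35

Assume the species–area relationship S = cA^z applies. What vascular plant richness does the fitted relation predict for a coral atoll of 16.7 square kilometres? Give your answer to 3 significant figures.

z = ln(35/19) / ln(13.7/1.47) = 0.6109 / 2.2321 = 0.2737
c = 19 / 1.47^0.2737 = 19 / 1.111 = 17.1
S₃ = 17.1 × 16.7^0.2737 = 17.1 × 2.161 ≈ 36.95

36.9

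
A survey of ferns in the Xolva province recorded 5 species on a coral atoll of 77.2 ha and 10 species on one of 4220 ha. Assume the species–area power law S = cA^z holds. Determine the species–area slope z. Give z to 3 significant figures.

0.173

Taking logs: ln S = ln c + z ln A, so z = (ln S₂ − ln S₁)/(ln A₂ − ln A₁).
z = ln(10/5) / ln(4220/77.2) = ln(2) / ln(54.66) = 0.6931 / 4.0012 = 0.1732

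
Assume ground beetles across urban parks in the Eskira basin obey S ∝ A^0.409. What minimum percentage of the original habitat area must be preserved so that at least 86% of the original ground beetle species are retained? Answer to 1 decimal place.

Need (A_new/A_old)^0.409 = 0.86, so A_new/A_old = 0.86^(1/0.409) = 0.86^2.445
ln(A_new/A_old) = ln 0.86 / 0.409 = -0.1508 / 0.409 = -0.3688
A_new/A_old = e^-0.3688 ≈ 0.6916

69.2%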